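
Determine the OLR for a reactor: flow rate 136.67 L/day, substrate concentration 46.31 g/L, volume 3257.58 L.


OLR = Q * S / V
= 136.67 * 46.31 / 3257.58
= 1.9429 g/L/day

1.9429 g/L/day


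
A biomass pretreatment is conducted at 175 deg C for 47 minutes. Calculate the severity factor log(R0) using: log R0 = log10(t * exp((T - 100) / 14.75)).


logR0 = log10(t * exp((T - 100) / 14.75))
= log10(47 * exp((175 - 100) / 14.75))
= 3.8804

3.8804


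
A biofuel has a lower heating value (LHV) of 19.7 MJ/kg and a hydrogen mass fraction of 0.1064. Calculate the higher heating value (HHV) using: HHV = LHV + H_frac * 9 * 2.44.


HHV = LHV + H_frac * 9 * 2.44
= 19.7 + 0.1064 * 9 * 2.44
= 22.0365 MJ/kg

22.0365 MJ/kg


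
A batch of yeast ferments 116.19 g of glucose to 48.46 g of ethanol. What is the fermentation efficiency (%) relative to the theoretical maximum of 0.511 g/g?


Fermentation efficiency = (actual / (0.511 * glucose)) * 100
= (48.46 / (0.511 * 116.19)) * 100
= 81.6195%

81.6195%


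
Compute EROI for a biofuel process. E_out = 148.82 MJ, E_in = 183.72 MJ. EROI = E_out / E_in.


EROI = E_out / E_in
= 148.82 / 183.72
= 0.8100

0.8100


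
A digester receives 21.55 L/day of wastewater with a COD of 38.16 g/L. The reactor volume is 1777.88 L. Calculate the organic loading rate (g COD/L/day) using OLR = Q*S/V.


OLR = Q * S / V
= 21.55 * 38.16 / 1777.88
= 0.4625 g/L/day

0.4625 g/L/day


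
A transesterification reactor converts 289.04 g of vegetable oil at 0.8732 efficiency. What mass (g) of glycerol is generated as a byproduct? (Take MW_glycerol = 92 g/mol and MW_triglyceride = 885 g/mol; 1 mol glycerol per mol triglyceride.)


glycerol = oil * conv * (92/885)
= 289.04 * 0.8732 * 92 / 885
= 26.2371 g

26.2371 g


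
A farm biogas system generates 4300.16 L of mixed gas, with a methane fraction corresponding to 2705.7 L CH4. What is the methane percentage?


CH4% = V_CH4 / V_total * 100
= 2705.7 / 4300.16 * 100
= 62.9209%

62.9209%


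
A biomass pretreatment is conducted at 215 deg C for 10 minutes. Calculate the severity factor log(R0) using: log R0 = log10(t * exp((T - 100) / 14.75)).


logR0 = log10(t * exp((T - 100) / 14.75))
= log10(10 * exp((215 - 100) / 14.75))
= 4.3860

4.3860


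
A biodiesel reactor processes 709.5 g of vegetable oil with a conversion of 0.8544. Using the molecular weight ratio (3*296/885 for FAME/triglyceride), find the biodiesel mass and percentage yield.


m_FAME = oil * conv * (3 * 296 / 885) = oil * conv * (888/885)
= 709.5 * 0.8544 * 888 / 885
= 608.2517 g
Y = m_FAME / oil * 100 = conv * (888/885) * 100
= 0.8544 * 888 / 885 * 100
= 85.73%

608.2517 g FAME; Y = 85.73%


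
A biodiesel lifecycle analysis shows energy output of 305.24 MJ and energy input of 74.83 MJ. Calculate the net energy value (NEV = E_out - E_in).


NEV = E_out - E_in
= 305.24 - 74.83
= 230.4100 MJ

230.4100 MJ


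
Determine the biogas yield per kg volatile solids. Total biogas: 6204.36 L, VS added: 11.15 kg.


Y = V / VS
= 6204.36 / 11.15
= 556.4448 L/kg VS

556.4448 L/kg VS


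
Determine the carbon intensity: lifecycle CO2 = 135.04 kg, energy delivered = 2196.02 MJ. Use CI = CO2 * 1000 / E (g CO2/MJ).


CI = CO2 * 1000 / E
= 135.04 * 1000 / 2196.02
= 61.4931 g CO2/MJ

61.4931 g CO2/MJ


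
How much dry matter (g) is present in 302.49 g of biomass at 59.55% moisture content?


Wd = Ww * (1 - MC/100)
= 302.49 * (1 - 59.55/100)
= 122.3572 g

122.3572 g


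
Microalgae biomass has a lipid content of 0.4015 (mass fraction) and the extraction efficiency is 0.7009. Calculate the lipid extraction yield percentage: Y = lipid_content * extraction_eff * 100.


Y = lipid_content * extraction_eff * 100
= 0.4015 * 0.7009 * 100
= 28.1411%

28.1411%


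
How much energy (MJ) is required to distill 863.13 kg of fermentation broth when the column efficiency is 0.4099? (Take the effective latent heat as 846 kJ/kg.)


E = m * 846 / (eta * 1000)
= 863.13 * 846 / (0.4099 * 1000)
= 1781.4296 MJ

1781.4296 MJ


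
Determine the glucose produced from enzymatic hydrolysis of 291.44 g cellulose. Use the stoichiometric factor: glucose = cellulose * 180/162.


glucose = cellulose * 180/162
= 291.44 * 180/162
= 323.8222 g

323.8222 g


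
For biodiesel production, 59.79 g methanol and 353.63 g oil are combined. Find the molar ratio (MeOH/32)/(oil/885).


Molar ratio = n_MeOH / n_oil = (MeOH/32) / (oil/885) = (MeOH * 885) / (32 * oil)
= (59.79 * 885) / (32 * 353.63)
= 4.6760

4.6760


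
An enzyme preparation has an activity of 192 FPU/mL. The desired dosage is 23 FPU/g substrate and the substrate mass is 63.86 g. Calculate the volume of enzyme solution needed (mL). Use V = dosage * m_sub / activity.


V = dosage * m_sub / activity
V = 23 * 63.86 / 192
V = 7.6499 mL

7.6499 mL


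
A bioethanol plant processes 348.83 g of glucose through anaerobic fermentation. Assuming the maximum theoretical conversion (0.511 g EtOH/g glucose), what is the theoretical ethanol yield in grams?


Theoretical ethanol yield: m_EtOH = 0.511 * m_glucose
m_EtOH = 0.511 * 348.83 = 178.2521 g

178.2521 g


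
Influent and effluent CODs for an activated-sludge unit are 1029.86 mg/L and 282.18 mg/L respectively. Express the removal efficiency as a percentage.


eta = (COD_in - COD_out) / COD_in * 100
= (1029.86 - 282.18) / 1029.86 * 100
= 72.6002%

72.6002%


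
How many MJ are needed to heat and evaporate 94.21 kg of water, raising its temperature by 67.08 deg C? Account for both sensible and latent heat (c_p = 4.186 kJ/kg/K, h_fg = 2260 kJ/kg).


E = m_water * (4.186 * dT + 2260) / 1000
= 94.21 * (4.186 * 67.08 + 2260) / 1000
= 239.3685 MJ

239.3685 MJ


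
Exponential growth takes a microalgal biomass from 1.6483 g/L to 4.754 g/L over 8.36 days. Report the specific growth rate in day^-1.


mu = ln(X2/X1) / dt
= ln(4.754/1.6483) / 8.36
= 0.1267 per day

0.1267 per day


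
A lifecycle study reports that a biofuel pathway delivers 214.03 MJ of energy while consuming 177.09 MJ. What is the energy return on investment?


EROI = E_out / E_in
= 214.03 / 177.09
= 1.2086

1.2086


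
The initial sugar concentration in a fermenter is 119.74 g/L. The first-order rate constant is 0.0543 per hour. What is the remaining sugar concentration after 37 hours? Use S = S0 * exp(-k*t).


S = S0 * exp(-k * t)
S = 119.74 * exp(-0.0543 * 37)
S = 16.0582 g/L

16.0582 g/L


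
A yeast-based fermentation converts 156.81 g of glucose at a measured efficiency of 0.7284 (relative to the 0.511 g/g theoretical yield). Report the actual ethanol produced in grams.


Actual ethanol: m = 0.511 * 156.81 * 0.7284
m = 58.3666 g

58.3666 g


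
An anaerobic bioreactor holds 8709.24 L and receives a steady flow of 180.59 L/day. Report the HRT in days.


HRT = V / Q
= 8709.24 / 180.59
= 48.2266 days

48.2266 days


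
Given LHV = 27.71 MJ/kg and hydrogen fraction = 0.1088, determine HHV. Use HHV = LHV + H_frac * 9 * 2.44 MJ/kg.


HHV = LHV + H_frac * 9 * 2.44
= 27.71 + 0.1088 * 9 * 2.44
= 30.0992 MJ/kg

30.0992 MJ/kg


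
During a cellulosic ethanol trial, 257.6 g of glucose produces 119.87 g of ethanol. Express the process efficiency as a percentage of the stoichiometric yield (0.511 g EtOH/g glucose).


Fermentation efficiency = (actual / (0.511 * glucose)) * 100
= (119.87 / (0.511 * 257.6)) * 100
= 91.0634%

91.0634%


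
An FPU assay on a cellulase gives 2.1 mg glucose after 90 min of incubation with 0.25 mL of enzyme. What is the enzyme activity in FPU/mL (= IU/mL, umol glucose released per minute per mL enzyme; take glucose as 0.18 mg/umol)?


Activity = glucose_mg / (0.18 mg/umol * V_mL * t_min)
= 2.1 / (0.18 * 0.25 * 90)
= 0.5185 FPU/mL

0.5185 FPU/mL


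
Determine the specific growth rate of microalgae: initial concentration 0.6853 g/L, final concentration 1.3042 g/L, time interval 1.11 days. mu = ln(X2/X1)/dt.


mu = ln(X2/X1) / dt
= ln(1.3042/0.6853) / 1.11
= 0.5797 per day

0.5797 per day


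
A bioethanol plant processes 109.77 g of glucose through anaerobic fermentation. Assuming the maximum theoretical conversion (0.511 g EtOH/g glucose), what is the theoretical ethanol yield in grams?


Theoretical ethanol yield: m_EtOH = 0.511 * m_glucose
m_EtOH = 0.511 * 109.77 = 56.0925 g

56.0925 g


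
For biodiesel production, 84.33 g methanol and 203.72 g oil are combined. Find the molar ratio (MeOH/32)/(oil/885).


Molar ratio = n_MeOH / n_oil = (MeOH/32) / (oil/885) = (MeOH * 885) / (32 * oil)
= (84.33 * 885) / (32 * 203.72)
= 11.4483

11.4483


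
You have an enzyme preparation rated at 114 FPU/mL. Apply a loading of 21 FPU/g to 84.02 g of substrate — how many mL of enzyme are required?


V = dosage * m_sub / activity
V = 21 * 84.02 / 114
V = 15.4774 mL

15.4774 mL


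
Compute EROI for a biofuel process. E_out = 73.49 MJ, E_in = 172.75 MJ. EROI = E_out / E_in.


EROI = E_out / E_in
= 73.49 / 172.75
= 0.4254

0.4254


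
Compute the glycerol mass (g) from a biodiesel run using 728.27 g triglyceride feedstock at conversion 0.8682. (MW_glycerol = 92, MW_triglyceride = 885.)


glycerol = oil * conv * (92/885)
= 728.27 * 0.8682 * 92 / 885
= 65.7290 g

65.7290 g


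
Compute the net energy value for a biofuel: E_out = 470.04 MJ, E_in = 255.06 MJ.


NEV = E_out - E_in
= 470.04 - 255.06
= 214.9800 MJ

214.9800 MJ


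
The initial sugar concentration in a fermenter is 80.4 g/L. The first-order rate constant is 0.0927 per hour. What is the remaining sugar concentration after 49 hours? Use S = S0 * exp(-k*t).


S = S0 * exp(-k * t)
S = 80.4 * exp(-0.0927 * 49)
S = 0.8562 g/L

0.8562 g/L


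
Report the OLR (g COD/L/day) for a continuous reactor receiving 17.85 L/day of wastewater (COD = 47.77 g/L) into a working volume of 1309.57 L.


OLR = Q * S / V
= 17.85 * 47.77 / 1309.57
= 0.6511 g/L/day

0.6511 g/L/day


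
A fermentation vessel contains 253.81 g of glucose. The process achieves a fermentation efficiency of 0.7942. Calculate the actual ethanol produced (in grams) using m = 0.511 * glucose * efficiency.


Actual ethanol: m = 0.511 * 253.81 * 0.7942
m = 103.0053 g

103.0053 g


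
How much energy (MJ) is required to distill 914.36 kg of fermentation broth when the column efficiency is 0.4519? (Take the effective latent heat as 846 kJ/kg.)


E = m * 846 / (eta * 1000)
= 914.36 * 846 / (0.4519 * 1000)
= 1711.7693 MJ

1711.7693 MJ


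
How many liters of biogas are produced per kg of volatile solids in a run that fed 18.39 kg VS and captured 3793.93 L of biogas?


Y = V / VS
= 3793.93 / 18.39
= 206.3040 L/kg VS

206.3040 L/kg VS


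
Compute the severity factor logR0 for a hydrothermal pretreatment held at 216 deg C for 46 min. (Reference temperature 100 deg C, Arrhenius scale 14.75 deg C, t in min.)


logR0 = log10(t * exp((T - 100) / 14.75))
= log10(46 * exp((216 - 100) / 14.75))
= 5.0782

5.0782


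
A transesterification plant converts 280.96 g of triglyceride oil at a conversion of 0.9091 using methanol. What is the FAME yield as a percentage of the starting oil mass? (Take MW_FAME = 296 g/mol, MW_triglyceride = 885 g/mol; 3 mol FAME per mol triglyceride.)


m_FAME = oil * conv * (3 * 296 / 885) = oil * conv * (888/885)
= 280.96 * 0.9091 * 888 / 885
= 256.2866 g
Y = m_FAME / oil * 100 = conv * (888/885) * 100
= 0.9091 * 888 / 885 * 100
= 91.22%

91.22%


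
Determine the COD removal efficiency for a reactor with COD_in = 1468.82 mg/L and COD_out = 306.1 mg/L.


eta = (COD_in - COD_out) / COD_in * 100
= (1468.82 - 306.1) / 1468.82 * 100
= 79.1601%

79.1601%


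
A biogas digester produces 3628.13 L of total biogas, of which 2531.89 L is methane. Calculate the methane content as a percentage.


CH4% = V_CH4 / V_total * 100
= 2531.89 / 3628.13 * 100
= 69.7850%

69.7850%


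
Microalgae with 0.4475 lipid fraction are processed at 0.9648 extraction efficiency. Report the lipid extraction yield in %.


Y = lipid_content * extraction_eff * 100
= 0.4475 * 0.9648 * 100
= 43.1748%

43.1748%


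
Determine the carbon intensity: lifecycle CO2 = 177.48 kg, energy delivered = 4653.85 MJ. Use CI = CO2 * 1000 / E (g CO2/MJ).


CI = CO2 * 1000 / E
= 177.48 * 1000 / 4653.85
= 38.1362 g CO2/MJ

38.1362 g CO2/MJ


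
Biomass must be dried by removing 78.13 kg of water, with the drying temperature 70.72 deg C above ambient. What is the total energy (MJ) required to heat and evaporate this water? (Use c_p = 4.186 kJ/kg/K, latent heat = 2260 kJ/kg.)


E = m_water * (4.186 * dT + 2260) / 1000
= 78.13 * (4.186 * 70.72 + 2260) / 1000
= 199.7029 MJ

199.7029 MJ


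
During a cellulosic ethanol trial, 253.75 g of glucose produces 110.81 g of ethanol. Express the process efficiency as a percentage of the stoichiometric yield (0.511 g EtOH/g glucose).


Fermentation efficiency = (actual / (0.511 * glucose)) * 100
= (110.81 / (0.511 * 253.75)) * 100
= 85.4579%

85.4579%


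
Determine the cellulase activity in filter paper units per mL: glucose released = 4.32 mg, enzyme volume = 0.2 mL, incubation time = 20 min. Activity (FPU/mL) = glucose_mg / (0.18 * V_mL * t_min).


Activity = glucose_mg / (0.18 mg/umol * V_mL * t_min)
= 4.32 / (0.18 * 0.2 * 20)
= 6.0000 FPU/mL

6.0000 FPU/mL


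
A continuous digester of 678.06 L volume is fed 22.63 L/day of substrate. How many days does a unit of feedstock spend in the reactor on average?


HRT = V / Q
= 678.06 / 22.63
= 29.9629 days

29.9629 days


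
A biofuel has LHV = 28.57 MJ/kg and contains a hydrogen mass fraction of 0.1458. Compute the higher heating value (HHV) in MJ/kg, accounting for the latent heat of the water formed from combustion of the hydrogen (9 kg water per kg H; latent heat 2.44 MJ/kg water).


HHV = LHV + H_frac * 9 * 2.44
= 28.57 + 0.1458 * 9 * 2.44
= 31.7718 MJ/kg

31.7718 MJ/kg


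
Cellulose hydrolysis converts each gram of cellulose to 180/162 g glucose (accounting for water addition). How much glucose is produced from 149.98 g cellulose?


glucose = cellulose * 180/162
= 149.98 * 180/162
= 166.6444 g

166.6444 g


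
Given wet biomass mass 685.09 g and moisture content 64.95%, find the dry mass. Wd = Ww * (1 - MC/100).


Wd = Ww * (1 - MC/100)
= 685.09 * (1 - 64.95/100)
= 240.1240 g

240.1240 g


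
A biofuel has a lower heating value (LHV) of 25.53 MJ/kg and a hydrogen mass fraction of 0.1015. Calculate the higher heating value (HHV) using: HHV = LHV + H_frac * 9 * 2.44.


HHV = LHV + H_frac * 9 * 2.44
= 25.53 + 0.1015 * 9 * 2.44
= 27.7589 MJ/kg

27.7589 MJ/kg


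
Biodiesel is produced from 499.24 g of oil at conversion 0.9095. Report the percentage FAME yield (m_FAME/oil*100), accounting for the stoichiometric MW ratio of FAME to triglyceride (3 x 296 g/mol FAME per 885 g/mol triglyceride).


m_FAME = oil * conv * (3 * 296 / 885) = oil * conv * (888/885)
= 499.24 * 0.9095 * 888 / 885
= 455.5980 g
Y = m_FAME / oil * 100 = conv * (888/885) * 100
= 0.9095 * 888 / 885 * 100
= 91.26%

91.26%


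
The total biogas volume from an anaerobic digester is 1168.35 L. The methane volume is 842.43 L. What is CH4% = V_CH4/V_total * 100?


CH4% = V_CH4 / V_total * 100
= 842.43 / 1168.35 * 100
= 72.1042%

72.1042%


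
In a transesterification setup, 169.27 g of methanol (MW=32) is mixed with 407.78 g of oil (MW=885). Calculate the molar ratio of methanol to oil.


Molar ratio = n_MeOH / n_oil = (MeOH/32) / (oil/885) = (MeOH * 885) / (32 * oil)
= (169.27 * 885) / (32 * 407.78)
= 11.4801

11.4801


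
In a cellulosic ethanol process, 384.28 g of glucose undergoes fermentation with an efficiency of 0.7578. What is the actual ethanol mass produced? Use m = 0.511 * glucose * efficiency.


Actual ethanol: m = 0.511 * 384.28 * 0.7578
m = 148.8070 g

148.8070 g


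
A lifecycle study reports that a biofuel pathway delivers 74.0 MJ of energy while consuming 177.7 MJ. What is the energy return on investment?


EROI = E_out / E_in
= 74.0 / 177.7
= 0.4164

0.4164


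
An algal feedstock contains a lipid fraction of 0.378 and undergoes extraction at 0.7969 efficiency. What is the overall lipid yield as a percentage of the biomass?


Y = lipid_content * extraction_eff * 100
= 0.378 * 0.7969 * 100
= 30.1228%

30.1228%


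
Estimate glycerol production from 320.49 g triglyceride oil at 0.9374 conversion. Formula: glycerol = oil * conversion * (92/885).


glycerol = oil * conv * (92/885)
= 320.49 * 0.9374 * 92 / 885
= 31.2309 g

31.2309 g


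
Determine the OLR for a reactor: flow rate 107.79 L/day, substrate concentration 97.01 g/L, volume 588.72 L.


OLR = Q * S / V
= 107.79 * 97.01 / 588.72
= 17.7618 g/L/day

17.7618 g/L/day


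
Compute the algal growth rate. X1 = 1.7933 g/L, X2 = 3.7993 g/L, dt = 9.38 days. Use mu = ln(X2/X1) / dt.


mu = ln(X2/X1) / dt
= ln(3.7993/1.7933) / 9.38
= 0.0800 per day

0.0800 per day


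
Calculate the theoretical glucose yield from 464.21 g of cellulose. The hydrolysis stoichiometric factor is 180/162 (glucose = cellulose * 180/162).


glucose = cellulose * 180/162
= 464.21 * 180/162
= 515.7889 g

515.7889 g


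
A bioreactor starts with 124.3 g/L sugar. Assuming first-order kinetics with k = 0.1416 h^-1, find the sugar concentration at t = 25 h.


S = S0 * exp(-k * t)
S = 124.3 * exp(-0.1416 * 25)
S = 3.6064 g/L

3.6064 g/L


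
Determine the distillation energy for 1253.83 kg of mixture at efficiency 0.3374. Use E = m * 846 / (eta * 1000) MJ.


E = m * 846 / (eta * 1000)
= 1253.83 * 846 / (0.3374 * 1000)
= 3143.8654 MJ

3143.8654 MJ


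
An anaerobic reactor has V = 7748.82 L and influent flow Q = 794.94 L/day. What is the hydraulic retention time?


HRT = V / Q
= 7748.82 / 794.94
= 9.7477 days

9.7477 days


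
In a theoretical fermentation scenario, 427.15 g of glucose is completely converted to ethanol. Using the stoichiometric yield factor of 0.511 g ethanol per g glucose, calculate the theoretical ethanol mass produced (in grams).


Theoretical ethanol yield: m_EtOH = 0.511 * m_glucose
m_EtOH = 0.511 * 427.15 = 218.2737 g

218.2737 g


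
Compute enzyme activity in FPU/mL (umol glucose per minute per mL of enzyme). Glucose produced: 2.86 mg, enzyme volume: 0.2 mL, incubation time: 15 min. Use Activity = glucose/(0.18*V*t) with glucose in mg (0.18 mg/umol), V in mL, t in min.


Activity = glucose_mg / (0.18 mg/umol * V_mL * t_min)
= 2.86 / (0.18 * 0.2 * 15)
= 5.2963 FPU/mL

5.2963 FPU/mL


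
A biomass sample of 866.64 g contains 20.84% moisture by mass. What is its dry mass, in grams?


Wd = Ww * (1 - MC/100)
= 866.64 * (1 - 20.84/100)
= 686.0322 g

686.0322 g


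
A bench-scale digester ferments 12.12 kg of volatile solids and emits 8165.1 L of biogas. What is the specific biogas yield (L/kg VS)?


Y = V / VS
= 8165.1 / 12.12
= 673.6881 L/kg VS

673.6881 L/kg VS


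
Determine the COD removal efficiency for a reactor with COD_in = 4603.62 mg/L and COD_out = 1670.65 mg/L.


eta = (COD_in - COD_out) / COD_in * 100
= (4603.62 - 1670.65) / 4603.62 * 100
= 63.7101%

63.7101%


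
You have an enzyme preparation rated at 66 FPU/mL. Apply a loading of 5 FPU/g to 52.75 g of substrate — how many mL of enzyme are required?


V = dosage * m_sub / activity
V = 5 * 52.75 / 66
V = 3.9962 mL

3.9962 mL


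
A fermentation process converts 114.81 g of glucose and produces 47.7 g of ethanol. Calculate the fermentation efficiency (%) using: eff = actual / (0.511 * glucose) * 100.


Fermentation efficiency = (actual / (0.511 * glucose)) * 100
= (47.7 / (0.511 * 114.81)) * 100
= 81.3051%

81.3051%


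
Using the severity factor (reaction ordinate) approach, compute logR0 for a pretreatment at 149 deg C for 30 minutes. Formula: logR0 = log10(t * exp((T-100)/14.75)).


logR0 = log10(t * exp((T - 100) / 14.75))
= log10(30 * exp((149 - 100) / 14.75))
= 2.9199

2.9199


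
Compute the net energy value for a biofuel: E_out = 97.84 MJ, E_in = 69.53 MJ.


NEV = E_out - E_in
= 97.84 - 69.53
= 28.3100 MJ

28.3100 MJ


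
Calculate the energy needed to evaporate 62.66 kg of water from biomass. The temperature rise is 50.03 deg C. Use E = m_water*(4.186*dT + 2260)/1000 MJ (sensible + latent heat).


E = m_water * (4.186 * dT + 2260) / 1000
= 62.66 * (4.186 * 50.03 + 2260) / 1000
= 154.7342 MJ

154.7342 MJ


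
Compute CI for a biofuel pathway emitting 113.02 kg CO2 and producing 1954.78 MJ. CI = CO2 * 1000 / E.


CI = CO2 * 1000 / E
= 113.02 * 1000 / 1954.78
= 57.8172 g CO2/MJ

57.8172 g CO2/MJ


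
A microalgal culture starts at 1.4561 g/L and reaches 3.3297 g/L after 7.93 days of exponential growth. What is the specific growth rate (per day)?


mu = ln(X2/X1) / dt
= ln(3.3297/1.4561) / 7.93
= 0.1043 per day

0.1043 per day


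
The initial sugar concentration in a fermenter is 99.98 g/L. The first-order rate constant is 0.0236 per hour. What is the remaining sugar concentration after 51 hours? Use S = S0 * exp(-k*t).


S = S0 * exp(-k * t)
S = 99.98 * exp(-0.0236 * 51)
S = 30.0052 g/L

30.0052 g/L


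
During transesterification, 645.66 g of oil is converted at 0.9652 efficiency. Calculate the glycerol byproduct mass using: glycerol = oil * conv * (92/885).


glycerol = oil * conv * (92/885)
= 645.66 * 0.9652 * 92 / 885
= 64.7837 g

64.7837 g


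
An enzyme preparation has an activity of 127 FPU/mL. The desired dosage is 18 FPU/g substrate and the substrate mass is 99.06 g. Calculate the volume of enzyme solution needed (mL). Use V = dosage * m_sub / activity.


V = dosage * m_sub / activity
V = 18 * 99.06 / 127
V = 14.0400 mL

14.0400 mL


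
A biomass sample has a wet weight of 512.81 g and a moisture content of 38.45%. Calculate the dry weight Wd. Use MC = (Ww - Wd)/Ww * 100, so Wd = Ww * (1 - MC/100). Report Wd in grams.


Wd = Ww * (1 - MC/100)
= 512.81 * (1 - 38.45/100)
= 315.6346 g

315.6346 g


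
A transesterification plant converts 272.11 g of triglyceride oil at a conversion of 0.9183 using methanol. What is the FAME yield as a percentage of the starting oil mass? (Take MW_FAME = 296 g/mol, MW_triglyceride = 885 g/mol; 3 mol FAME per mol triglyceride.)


m_FAME = oil * conv * (3 * 296 / 885) = oil * conv * (888/885)
= 272.11 * 0.9183 * 888 / 885
= 250.7257 g
Y = m_FAME / oil * 100 = conv * (888/885) * 100
= 0.9183 * 888 / 885 * 100
= 92.14%

92.14%


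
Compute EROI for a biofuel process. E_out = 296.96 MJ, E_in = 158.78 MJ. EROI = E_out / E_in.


EROI = E_out / E_in
= 296.96 / 158.78
= 1.8703

1.8703


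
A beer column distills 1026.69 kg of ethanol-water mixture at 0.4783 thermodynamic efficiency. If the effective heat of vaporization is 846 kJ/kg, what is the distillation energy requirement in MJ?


E = m * 846 / (eta * 1000)
= 1026.69 * 846 / (0.4783 * 1000)
= 1815.9727 MJ

1815.9727 MJ


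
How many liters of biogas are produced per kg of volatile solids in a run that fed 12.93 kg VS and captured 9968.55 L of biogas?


Y = V / VS
= 9968.55 / 12.93
= 770.9629 L/kg VS

770.9629 L/kg VS


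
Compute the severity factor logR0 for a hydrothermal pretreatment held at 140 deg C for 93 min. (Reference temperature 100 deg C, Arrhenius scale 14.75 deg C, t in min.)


logR0 = log10(t * exp((T - 100) / 14.75))
= log10(93 * exp((140 - 100) / 14.75))
= 3.1462

3.1462


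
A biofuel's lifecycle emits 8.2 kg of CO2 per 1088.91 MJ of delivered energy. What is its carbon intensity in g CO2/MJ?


CI = CO2 * 1000 / E
= 8.2 * 1000 / 1088.91
= 7.5305 g CO2/MJ

7.5305 g CO2/MJ


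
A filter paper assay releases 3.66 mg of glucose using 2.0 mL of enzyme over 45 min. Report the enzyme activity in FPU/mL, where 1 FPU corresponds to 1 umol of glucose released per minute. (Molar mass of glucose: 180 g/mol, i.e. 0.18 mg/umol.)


Activity = glucose_mg / (0.18 mg/umol * V_mL * t_min)
= 3.66 / (0.18 * 2.0 * 45)
= 0.2259 FPU/mL

0.2259 FPU/mL


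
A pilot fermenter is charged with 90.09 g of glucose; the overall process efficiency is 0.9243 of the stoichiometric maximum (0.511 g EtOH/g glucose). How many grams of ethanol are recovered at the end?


Actual ethanol: m = 0.511 * 90.09 * 0.9243
m = 42.5511 g

42.5511 g


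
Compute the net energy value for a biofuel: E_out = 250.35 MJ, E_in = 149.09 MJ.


NEV = E_out - E_in
= 250.35 - 149.09
= 101.2600 MJ

101.2600 MJ


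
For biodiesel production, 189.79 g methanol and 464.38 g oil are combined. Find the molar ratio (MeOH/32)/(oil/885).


Molar ratio = n_MeOH / n_oil = (MeOH/32) / (oil/885) = (MeOH * 885) / (32 * oil)
= (189.79 * 885) / (32 * 464.38)
= 11.3030

11.3030


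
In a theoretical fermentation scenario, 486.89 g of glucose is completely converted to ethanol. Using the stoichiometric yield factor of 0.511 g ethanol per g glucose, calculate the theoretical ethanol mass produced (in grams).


Theoretical ethanol yield: m_EtOH = 0.511 * m_glucose
m_EtOH = 0.511 * 486.89 = 248.8008 g

248.8008 g


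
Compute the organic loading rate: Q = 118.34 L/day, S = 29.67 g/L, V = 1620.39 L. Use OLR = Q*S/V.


OLR = Q * S / V
= 118.34 * 29.67 / 1620.39
= 2.1669 g/L/day

2.1669 g/L/day


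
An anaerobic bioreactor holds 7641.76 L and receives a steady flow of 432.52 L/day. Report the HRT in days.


HRT = V / Q
= 7641.76 / 432.52
= 17.6680 days

17.6680 days


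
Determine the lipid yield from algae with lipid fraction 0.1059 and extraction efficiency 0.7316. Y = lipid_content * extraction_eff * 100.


Y = lipid_content * extraction_eff * 100
= 0.1059 * 0.7316 * 100
= 7.7476%

7.7476%


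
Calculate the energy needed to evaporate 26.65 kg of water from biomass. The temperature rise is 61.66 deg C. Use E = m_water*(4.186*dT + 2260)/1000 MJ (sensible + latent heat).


E = m_water * (4.186 * dT + 2260) / 1000
= 26.65 * (4.186 * 61.66 + 2260) / 1000
= 67.1076 MJ

67.1076 MJ


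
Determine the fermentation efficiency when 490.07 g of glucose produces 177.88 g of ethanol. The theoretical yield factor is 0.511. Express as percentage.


Fermentation efficiency = (actual / (0.511 * glucose)) * 100
= (177.88 / (0.511 * 490.07)) * 100
= 71.0310%

71.0310%


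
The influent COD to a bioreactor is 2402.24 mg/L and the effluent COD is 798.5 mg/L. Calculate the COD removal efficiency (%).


eta = (COD_in - COD_out) / COD_in * 100
= (2402.24 - 798.5) / 2402.24 * 100
= 66.7602%

66.7602%


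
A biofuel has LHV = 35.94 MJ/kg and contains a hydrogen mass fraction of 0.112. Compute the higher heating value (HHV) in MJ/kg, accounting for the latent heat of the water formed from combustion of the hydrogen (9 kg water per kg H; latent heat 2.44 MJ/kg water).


HHV = LHV + H_frac * 9 * 2.44
= 35.94 + 0.112 * 9 * 2.44
= 38.3995 MJ/kg

38.3995 MJ/kg


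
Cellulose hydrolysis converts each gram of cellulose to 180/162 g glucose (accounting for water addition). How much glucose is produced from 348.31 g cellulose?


glucose = cellulose * 180/162
= 348.31 * 180/162
= 387.0111 g

387.0111 g


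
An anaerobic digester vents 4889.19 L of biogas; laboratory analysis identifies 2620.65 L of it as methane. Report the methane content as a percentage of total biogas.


CH4% = V_CH4 / V_total * 100
= 2620.65 / 4889.19 * 100
= 53.6009%

53.6009%


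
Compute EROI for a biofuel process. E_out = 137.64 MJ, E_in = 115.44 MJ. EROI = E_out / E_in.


EROI = E_out / E_in
= 137.64 / 115.44
= 1.1923

1.1923


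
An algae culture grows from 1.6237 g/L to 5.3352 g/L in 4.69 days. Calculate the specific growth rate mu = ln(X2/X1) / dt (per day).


mu = ln(X2/X1) / dt
= ln(5.3352/1.6237) / 4.69
= 0.2537 per day

0.2537 per day


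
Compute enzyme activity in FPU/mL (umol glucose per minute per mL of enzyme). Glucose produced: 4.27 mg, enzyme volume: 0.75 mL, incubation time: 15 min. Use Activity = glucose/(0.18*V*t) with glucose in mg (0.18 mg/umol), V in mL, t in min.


Activity = glucose_mg / (0.18 mg/umol * V_mL * t_min)
= 4.27 / (0.18 * 0.75 * 15)
= 2.1086 FPU/mL

2.1086 FPU/mL


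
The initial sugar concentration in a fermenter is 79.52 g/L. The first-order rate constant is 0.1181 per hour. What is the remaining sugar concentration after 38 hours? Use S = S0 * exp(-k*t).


S = S0 * exp(-k * t)
S = 79.52 * exp(-0.1181 * 38)
S = 0.8942 g/L

0.8942 g/L


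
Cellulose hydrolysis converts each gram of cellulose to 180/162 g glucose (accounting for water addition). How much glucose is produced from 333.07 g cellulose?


glucose = cellulose * 180/162
= 333.07 * 180/162
= 370.0778 g

370.0778 g


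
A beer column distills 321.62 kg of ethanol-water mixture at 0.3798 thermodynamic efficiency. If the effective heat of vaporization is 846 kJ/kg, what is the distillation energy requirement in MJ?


E = m * 846 / (eta * 1000)
= 321.62 * 846 / (0.3798 * 1000)
= 716.4047 MJ

716.4047 MJ


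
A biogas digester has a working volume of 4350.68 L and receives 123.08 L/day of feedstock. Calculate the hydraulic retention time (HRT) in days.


HRT = V / Q
= 4350.68 / 123.08
= 35.3484 days

35.3484 days


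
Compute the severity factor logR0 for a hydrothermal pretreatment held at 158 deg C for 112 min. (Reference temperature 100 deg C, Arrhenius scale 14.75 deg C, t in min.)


logR0 = log10(t * exp((T - 100) / 14.75))
= log10(112 * exp((158 - 100) / 14.75))
= 3.7570

3.7570


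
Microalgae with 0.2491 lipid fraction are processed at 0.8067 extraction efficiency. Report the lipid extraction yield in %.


Y = lipid_content * extraction_eff * 100
= 0.2491 * 0.8067 * 100
= 20.0949%

20.0949%


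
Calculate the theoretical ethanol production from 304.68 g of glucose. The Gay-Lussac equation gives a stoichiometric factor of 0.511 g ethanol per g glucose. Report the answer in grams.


Theoretical ethanol yield: m_EtOH = 0.511 * m_glucose
m_EtOH = 0.511 * 304.68 = 155.6915 g

155.6915 g


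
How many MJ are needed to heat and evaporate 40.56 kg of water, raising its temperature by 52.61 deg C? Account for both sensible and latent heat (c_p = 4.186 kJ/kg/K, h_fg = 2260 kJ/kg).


E = m_water * (4.186 * dT + 2260) / 1000
= 40.56 * (4.186 * 52.61 + 2260) / 1000
= 100.5979 MJ

100.5979 MJ


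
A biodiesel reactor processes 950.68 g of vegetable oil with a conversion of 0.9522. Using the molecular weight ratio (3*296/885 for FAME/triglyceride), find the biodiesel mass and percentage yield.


m_FAME = oil * conv * (3 * 296 / 885) = oil * conv * (888/885)
= 950.68 * 0.9522 * 888 / 885
= 908.3061 g
Y = m_FAME / oil * 100 = conv * (888/885) * 100
= 0.9522 * 888 / 885 * 100
= 95.54%

908.3061 g FAME; Y = 95.54%


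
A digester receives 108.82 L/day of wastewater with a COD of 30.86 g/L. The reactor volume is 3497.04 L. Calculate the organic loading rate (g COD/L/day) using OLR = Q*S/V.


OLR = Q * S / V
= 108.82 * 30.86 / 3497.04
= 0.9603 g/L/day

0.9603 g/L/day


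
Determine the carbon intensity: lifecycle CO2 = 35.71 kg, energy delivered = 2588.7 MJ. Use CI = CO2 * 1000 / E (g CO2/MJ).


CI = CO2 * 1000 / E
= 35.71 * 1000 / 2588.7
= 13.7946 g CO2/MJ

13.7946 g CO2/MJ


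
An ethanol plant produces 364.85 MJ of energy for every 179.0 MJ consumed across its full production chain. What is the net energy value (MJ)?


NEV = E_out - E_in
= 364.85 - 179.0
= 185.8500 MJ

185.8500 MJ


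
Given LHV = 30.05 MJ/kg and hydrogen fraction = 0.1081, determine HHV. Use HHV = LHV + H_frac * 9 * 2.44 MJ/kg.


HHV = LHV + H_frac * 9 * 2.44
= 30.05 + 0.1081 * 9 * 2.44
= 32.4239 MJ/kg

32.4239 MJ/kg


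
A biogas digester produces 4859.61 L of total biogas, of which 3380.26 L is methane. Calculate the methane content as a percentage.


CH4% = V_CH4 / V_total * 100
= 3380.26 / 4859.61 * 100
= 69.5583%

69.5583%


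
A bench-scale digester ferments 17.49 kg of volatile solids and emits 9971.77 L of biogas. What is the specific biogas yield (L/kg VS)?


Y = V / VS
= 9971.77 / 17.49
= 570.1412 L/kg VS

570.1412 L/kg VS


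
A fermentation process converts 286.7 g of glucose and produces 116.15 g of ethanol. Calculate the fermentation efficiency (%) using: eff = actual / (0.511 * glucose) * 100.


Fermentation efficiency = (actual / (0.511 * glucose)) * 100
= (116.15 / (0.511 * 286.7)) * 100
= 79.2813%

79.2813%


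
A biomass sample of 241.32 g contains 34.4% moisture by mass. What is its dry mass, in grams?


Wd = Ww * (1 - MC/100)
= 241.32 * (1 - 34.4/100)
= 158.3059 g

158.3059 g


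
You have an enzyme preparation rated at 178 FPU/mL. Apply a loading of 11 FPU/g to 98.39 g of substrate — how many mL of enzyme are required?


V = dosage * m_sub / activity
V = 11 * 98.39 / 178
V = 6.0803 mL

6.0803 mL


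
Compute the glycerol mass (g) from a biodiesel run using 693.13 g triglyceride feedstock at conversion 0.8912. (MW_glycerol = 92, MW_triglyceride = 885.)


glycerol = oil * conv * (92/885)
= 693.13 * 0.8912 * 92 / 885
= 64.2147 g

64.2147 g


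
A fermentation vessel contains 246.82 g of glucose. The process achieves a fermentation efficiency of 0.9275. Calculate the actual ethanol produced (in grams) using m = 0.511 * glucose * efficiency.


Actual ethanol: m = 0.511 * 246.82 * 0.9275
m = 116.9810 g

116.9810 g


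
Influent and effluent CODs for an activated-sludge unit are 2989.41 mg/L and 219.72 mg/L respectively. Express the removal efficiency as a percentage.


eta = (COD_in - COD_out) / COD_in * 100
= (2989.41 - 219.72) / 2989.41 * 100
= 92.6501%

92.6501%


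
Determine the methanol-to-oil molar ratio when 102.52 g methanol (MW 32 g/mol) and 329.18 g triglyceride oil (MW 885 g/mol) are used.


Molar ratio = n_MeOH / n_oil = (MeOH/32) / (oil/885) = (MeOH * 885) / (32 * oil)
= (102.52 * 885) / (32 * 329.18)
= 8.6133

8.6133


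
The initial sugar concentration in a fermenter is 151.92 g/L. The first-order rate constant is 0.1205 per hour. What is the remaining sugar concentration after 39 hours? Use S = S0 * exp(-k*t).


S = S0 * exp(-k * t)
S = 151.92 * exp(-0.1205 * 39)
S = 1.3824 g/L

1.3824 g/L


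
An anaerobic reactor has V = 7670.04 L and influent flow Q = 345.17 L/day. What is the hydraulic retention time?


HRT = V / Q
= 7670.04 / 345.17
= 22.2211 days

22.2211 days


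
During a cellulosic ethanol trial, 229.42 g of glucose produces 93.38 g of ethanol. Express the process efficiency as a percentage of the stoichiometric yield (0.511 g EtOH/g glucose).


Fermentation efficiency = (actual / (0.511 * glucose)) * 100
= (93.38 / (0.511 * 229.42)) * 100
= 79.6529%

79.6529%


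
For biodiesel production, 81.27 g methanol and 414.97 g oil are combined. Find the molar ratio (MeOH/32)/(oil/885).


Molar ratio = n_MeOH / n_oil = (MeOH/32) / (oil/885) = (MeOH * 885) / (32 * oil)
= (81.27 * 885) / (32 * 414.97)
= 5.4164

5.4164


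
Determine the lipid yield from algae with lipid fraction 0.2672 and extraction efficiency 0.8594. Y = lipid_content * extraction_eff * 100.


Y = lipid_content * extraction_eff * 100
= 0.2672 * 0.8594 * 100
= 22.9632%

22.9632%


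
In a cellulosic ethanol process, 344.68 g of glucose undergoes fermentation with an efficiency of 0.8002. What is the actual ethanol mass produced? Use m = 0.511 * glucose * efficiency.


Actual ethanol: m = 0.511 * 344.68 * 0.8002
m = 140.9404 g

140.9404 g


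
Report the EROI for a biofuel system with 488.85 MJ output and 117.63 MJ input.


EROI = E_out / E_in
= 488.85 / 117.63
= 4.1558

4.1558


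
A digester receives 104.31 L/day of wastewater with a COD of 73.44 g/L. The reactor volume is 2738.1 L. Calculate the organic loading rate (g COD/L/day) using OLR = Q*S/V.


OLR = Q * S / V
= 104.31 * 73.44 / 2738.1
= 2.7978 g/L/day

2.7978 g/L/day


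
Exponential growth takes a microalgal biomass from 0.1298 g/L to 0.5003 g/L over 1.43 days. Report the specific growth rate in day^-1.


mu = ln(X2/X1) / dt
= ln(0.5003/0.1298) / 1.43
= 0.9435 per day

0.9435 per day


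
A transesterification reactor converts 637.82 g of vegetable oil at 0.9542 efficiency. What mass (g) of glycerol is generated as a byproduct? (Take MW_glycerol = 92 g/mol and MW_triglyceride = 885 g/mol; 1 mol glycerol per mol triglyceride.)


glycerol = oil * conv * (92/885)
= 637.82 * 0.9542 * 92 / 885
= 63.2677 g

63.2677 g


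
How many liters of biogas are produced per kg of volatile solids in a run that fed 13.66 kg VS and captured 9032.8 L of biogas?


Y = V / VS
= 9032.8 / 13.66
= 661.2592 L/kg VS

661.2592 L/kg VS


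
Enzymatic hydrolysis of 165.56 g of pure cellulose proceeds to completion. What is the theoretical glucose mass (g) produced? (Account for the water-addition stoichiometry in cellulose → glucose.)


glucose = cellulose * 180/162
= 165.56 * 180/162
= 183.9556 g

183.9556 g


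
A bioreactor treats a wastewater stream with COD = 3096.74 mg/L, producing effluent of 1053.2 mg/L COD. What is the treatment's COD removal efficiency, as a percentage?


eta = (COD_in - COD_out) / COD_in * 100
= (3096.74 - 1053.2) / 3096.74 * 100
= 65.9900%

65.9900%


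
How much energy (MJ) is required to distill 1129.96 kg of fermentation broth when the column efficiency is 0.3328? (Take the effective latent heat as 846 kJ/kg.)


E = m * 846 / (eta * 1000)
= 1129.96 * 846 / (0.3328 * 1000)
= 2872.4344 MJ

2872.4344 MJ


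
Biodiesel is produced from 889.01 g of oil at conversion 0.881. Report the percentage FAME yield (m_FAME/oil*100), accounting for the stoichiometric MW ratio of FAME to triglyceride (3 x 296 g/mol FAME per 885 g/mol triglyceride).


m_FAME = oil * conv * (3 * 296 / 885) = oil * conv * (888/885)
= 889.01 * 0.881 * 888 / 885
= 785.8728 g
Y = m_FAME / oil * 100 = conv * (888/885) * 100
= 0.881 * 888 / 885 * 100
= 88.40%

88.40%


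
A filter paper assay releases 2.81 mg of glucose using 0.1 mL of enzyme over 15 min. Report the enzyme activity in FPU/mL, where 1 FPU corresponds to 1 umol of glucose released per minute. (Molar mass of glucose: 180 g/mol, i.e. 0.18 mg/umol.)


Activity = glucose_mg / (0.18 mg/umol * V_mL * t_min)
= 2.81 / (0.18 * 0.1 * 15)
= 10.4074 FPU/mL

10.4074 FPU/mL


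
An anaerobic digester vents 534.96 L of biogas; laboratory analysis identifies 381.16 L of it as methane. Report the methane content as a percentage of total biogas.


CH4% = V_CH4 / V_total * 100
= 381.16 / 534.96 * 100
= 71.2502%

71.2502%


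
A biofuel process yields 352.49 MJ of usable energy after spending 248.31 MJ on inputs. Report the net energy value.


NEV = E_out - E_in
= 352.49 - 248.31
= 104.1800 MJ

104.1800 MJ


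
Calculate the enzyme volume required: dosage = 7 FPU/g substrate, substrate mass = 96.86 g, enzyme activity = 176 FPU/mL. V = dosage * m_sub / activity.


V = dosage * m_sub / activity
V = 7 * 96.86 / 176
V = 3.8524 mL

3.8524 mL


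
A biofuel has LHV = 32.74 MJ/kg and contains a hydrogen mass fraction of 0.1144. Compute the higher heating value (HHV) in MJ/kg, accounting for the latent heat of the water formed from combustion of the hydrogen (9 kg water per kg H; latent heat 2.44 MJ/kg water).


HHV = LHV + H_frac * 9 * 2.44
= 32.74 + 0.1144 * 9 * 2.44
= 35.2522 MJ/kg

35.2522 MJ/kg


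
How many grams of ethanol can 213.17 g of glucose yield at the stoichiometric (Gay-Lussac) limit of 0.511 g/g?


Theoretical ethanol yield: m_EtOH = 0.511 * m_glucose
m_EtOH = 0.511 * 213.17 = 108.9299 g

108.9299 g


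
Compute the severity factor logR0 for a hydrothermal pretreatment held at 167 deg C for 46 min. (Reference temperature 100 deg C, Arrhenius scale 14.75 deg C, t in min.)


logR0 = log10(t * exp((T - 100) / 14.75))
= log10(46 * exp((167 - 100) / 14.75))
= 3.6355

3.6355


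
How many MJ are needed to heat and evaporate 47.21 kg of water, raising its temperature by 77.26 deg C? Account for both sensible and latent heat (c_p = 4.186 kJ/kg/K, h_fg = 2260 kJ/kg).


E = m_water * (4.186 * dT + 2260) / 1000
= 47.21 * (4.186 * 77.26 + 2260) / 1000
= 121.9628 MJ

121.9628 MJ
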